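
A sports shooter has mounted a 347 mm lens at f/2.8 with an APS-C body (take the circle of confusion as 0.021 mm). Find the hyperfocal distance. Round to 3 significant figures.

2050 m

Hyperfocal distance H = f²/(N·c) + f = 347²/(2.8 × 0.021) + 347 = 120409/0.0588 + 347 ≈ 2048119.1 mm ≈ 2050 m.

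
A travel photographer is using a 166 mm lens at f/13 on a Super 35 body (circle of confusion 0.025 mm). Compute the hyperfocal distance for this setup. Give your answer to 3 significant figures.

Hyperfocal distance H = f²/(N·c) + f = 166²/(13 × 0.025) + 166 = 27556/0.325 + 166 ≈ 84953.7 mm ≈ 85.0 m.

85.0 m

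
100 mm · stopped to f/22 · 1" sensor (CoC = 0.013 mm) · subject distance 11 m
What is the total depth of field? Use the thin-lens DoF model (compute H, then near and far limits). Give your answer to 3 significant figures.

7.60 m

Hyperfocal distance H = f²/(N·c) + f = 100²/(22 × 0.013) + 100 = 10000/0.286 + 100 ≈ 35065.0 mm ≈ 35.07 m.
Near limit Dn = s·(H − f)/(H + s − 2f) = 11000 × (35065.0 − 100) / (35065.0 + 11000 − 2 × 100) = 11000 × 34965.0 / 45865.0 ≈ 8385.8 mm.
Far limit Df = s·(H − f)/(H − s) = 11000 × (35065.0 − 100) / (35065.0 − 11000) = 11000 × 34965.0 / 24065.0 ≈ 15982.3 mm.
Depth of field = Df − Dn = 15982.3 − 8385.8 ≈ 7596.5 mm ≈ 7.60 m.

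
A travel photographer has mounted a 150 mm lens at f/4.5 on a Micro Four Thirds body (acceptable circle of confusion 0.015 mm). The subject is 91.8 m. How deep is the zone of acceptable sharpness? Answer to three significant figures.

54.6 m

Hyperfocal distance H = f²/(N·c) + f = 150²/(4.5 × 0.015) + 150 = 22500/0.0675 + 150 ≈ 333483.3 mm ≈ 333.5 m.
Near limit Dn = s·(H − f)/(H + s − 2f) = 91800 × (333483.3 − 150) / (333483.3 + 91800 − 2 × 150) = 91800 × 333333.3 / 424983.3 ≈ 72003 mm.
Far limit Df = s·(H − f)/(H − s) = 91800 × (333483.3 − 150) / (333483.3 − 91800) = 91800 × 333333.3 / 241683.3 ≈ 126612 mm.
Depth of field = Df − Dn = 126612 − 72003 ≈ 54609 mm ≈ 54.6 m.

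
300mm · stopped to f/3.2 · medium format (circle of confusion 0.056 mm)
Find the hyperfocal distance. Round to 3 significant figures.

Hyperfocal distance H = f²/(N·c) + f = 300²/(3.2 × 0.056) + 300 = 90000/0.1792 + 300 ≈ 502532.1 mm ≈ 503 m.

503 m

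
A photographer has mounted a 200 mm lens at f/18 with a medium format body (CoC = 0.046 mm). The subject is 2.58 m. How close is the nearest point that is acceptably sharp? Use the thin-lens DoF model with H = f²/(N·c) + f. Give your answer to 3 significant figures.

2.46 m

Hyperfocal distance H = f²/(N·c) + f = 200²/(18 × 0.046) + 200 = 40000/0.828 + 200 ≈ 48509.2 mm ≈ 48.51 m.
Near limit Dn = s·(H − f)/(H + s − 2f) = 2580 × (48509.2 − 200) / (48509.2 + 2580 − 2 × 200) = 2580 × 48309.2 / 50689.2 ≈ 2458.9 mm ≈ 2.46 m.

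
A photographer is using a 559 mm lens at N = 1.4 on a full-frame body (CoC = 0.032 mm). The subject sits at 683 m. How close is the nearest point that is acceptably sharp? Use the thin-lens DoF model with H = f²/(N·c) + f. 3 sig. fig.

622 m

Hyperfocal distance H = f²/(N·c) + f = 559²/(1.4 × 0.032) + 559 = 312481/0.0448 + 559 ≈ 6975581.3 mm ≈ 6976 m.
Near limit Dn = s·(H − f)/(H + s − 2f) = 683000 × (6975581.3 − 559) / (6975581.3 + 683000 − 2 × 559) = 683000 × 6975022.3 / 7657463.3 ≈ 622130 mm ≈ 622 m.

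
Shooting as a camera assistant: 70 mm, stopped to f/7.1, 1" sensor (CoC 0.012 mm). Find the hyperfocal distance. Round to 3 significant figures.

Hyperfocal distance H = f²/(N·c) + f = 70²/(7.1 × 0.012) + 70 = 4900/0.0852 + 70 ≈ 57581.7 mm ≈ 57.6 m.

57.6 m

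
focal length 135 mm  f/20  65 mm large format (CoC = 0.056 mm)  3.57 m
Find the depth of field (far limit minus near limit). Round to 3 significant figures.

Hyperfocal distance H = f²/(N·c) + f = 135²/(20 × 0.056) + 135 = 18225/1.12 + 135 ≈ 16407.3 mm ≈ 16.41 m.
Near limit Dn = s·(H − f)/(H + s − 2f) = 3570 × (16407.3 − 135) / (16407.3 + 3570 − 2 × 135) = 3570 × 16272.3 / 19707.3 ≈ 2947.7 mm.
Far limit Df = s·(H − f)/(H − s) = 3570 × (16407.3 − 135) / (16407.3 − 3570) = 3570 × 16272.3 / 12837.3 ≈ 4525.3 mm.
Depth of field = Df − Dn = 4525.3 − 2947.7 ≈ 1577.6 mm ≈ 1.58 m.

1.58 m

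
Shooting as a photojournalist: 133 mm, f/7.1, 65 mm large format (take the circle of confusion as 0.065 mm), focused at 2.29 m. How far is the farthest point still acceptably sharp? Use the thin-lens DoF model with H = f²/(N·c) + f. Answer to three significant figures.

Hyperfocal distance H = f²/(N·c) + f = 133²/(7.1 × 0.065) + 133 = 17689/0.4615 + 133 ≈ 38462.4 mm ≈ 38.46 m.
Far limit Df = s·(H − f)/(H − s) = 2290 × (38462.4 − 133) / (38462.4 − 2290) = 2290 × 38329.4 / 36172.4 ≈ 2426.6 mm ≈ 2.43 m.

2.43 m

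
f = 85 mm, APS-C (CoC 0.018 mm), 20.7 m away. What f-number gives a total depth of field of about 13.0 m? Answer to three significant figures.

f/5.61

Write h = H − f = f²/(N·c). The thin-lens limits are Dn = s·h/(h + (s−f)) and Df = s·h/(h − (s−f)), so DoF = Df − Dn = 2·s·(s−f)·h / (h² − (s−f)²).
That is a quadratic in h: DoF·h² − 2·s·(s−f)·h − DoF·(s−f)² = 0 ⇒ h = (s−f)·(s + √(s² + DoF²)) / DoF = 20615 × (20700 + √(20700² + 13000²)) / 13000 = 20615 × (20700 + 24443.6) / 13000 ≈ 71587 mm.
Then N = f²/(c·h) = 85² / (0.018 × 71587) = 7225 / 1288.6 ≈ 5.61.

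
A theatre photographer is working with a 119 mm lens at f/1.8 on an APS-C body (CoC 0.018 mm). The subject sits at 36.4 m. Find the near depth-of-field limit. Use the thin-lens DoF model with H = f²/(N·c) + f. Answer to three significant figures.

33.6 m

Hyperfocal distance H = f²/(N·c) + f = 119²/(1.8 × 0.018) + 119 = 14161/0.0324 + 119 ≈ 437186.9 mm ≈ 437.2 m.
Near limit Dn = s·(H − f)/(H + s − 2f) = 36400 × (437186.9 − 119) / (437186.9 + 36400 − 2 × 119) = 36400 × 437067.9 / 473348.9 ≈ 33610 mm ≈ 33.6 m.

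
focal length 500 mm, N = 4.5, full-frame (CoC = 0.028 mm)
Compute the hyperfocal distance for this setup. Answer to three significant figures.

Hyperfocal distance H = f²/(N·c) + f = 500²/(4.5 × 0.028) + 500 = 250000/0.126 + 500 ≈ 1984627.0 mm ≈ 1980 m.

1980 m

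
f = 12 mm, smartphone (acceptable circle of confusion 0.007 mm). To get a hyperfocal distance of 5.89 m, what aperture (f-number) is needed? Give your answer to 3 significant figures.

Rearrange H = f²/(N·c) + f for N: N = f² / ((H − f)·c).
N = 12² / ((5890 − 12) × 0.007) = 144 / 41.15 ≈ 3.50.

f/3.50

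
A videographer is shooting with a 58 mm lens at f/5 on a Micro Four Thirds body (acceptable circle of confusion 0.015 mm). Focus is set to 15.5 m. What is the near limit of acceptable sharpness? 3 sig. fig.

Hyperfocal distance H = f²/(N·c) + f = 58²/(5 × 0.015) + 58 = 3364/0.075 + 58 ≈ 44911.3 mm ≈ 44.91 m.
Near limit Dn = s·(H − f)/(H + s − 2f) = 15500 × (44911.3 − 58) / (44911.3 + 15500 − 2 × 58) = 15500 × 44853.3 / 60295.3 ≈ 11530 mm ≈ 11.5 m.

11.5 m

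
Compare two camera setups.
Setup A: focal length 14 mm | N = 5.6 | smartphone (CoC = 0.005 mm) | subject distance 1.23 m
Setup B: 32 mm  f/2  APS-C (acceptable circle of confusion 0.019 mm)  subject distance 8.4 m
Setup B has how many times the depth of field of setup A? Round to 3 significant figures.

13.1

Setup A: H = 14²/(5.6×0.005) + 14 ≈ 7014.0 mm; DoF = Df − Dn = 1488.59 − 1047.96 ≈ 440.63 mm.
Setup B: H = 32²/(2×0.019) + 32 ≈ 26979.4 mm; DoF = Df − Dn = 12183.3 − 6409.6 ≈ 5773.7 mm.
Ratio = 5773.7 / 440.63 ≈ 13.1.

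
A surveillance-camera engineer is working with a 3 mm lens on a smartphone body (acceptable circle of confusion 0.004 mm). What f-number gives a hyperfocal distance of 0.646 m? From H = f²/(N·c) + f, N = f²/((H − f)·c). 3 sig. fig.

Rearrange H = f²/(N·c) + f for N: N = f² / ((H − f)·c).
N = 3² / ((646 − 3) × 0.004) = 9 / 2.572 ≈ 3.50.

f/3.50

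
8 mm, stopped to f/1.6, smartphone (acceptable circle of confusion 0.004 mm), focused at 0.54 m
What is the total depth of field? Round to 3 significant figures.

57.6 mm

Hyperfocal distance H = f²/(N·c) + f = 8²/(1.6 × 0.004) + 8 = 64/0.0064 + 8 ≈ 10008.0 mm ≈ 10.01 m.
Near limit Dn = s·(H − f)/(H + s − 2f) = 540 × (10008.0 − 8) / (10008.0 + 540 − 2 × 8) = 540 × 10000.0 / 10532.0 ≈ 512.723 mm.
Far limit Df = s·(H − f)/(H − s) = 540 × (10008.0 − 8) / (10008.0 − 540) = 540 × 10000.0 / 9468.0 ≈ 570.342 mm.
Depth of field = Df − Dn = 570.342 − 512.723 ≈ 57.619 mm.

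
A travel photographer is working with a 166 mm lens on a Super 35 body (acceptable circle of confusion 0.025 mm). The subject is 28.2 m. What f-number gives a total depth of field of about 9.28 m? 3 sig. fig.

f/6.30

Write h = H − f = f²/(N·c). The thin-lens limits are Dn = s·h/(h + (s−f)) and Df = s·h/(h − (s−f)), so DoF = Df − Dn = 2·s·(s−f)·h / (h² − (s−f)²).
That is a quadratic in h: DoF·h² − 2·s·(s−f)·h − DoF·(s−f)² = 0 ⇒ h = (s−f)·(s + √(s² + DoF²)) / DoF = 28034 × (28200 + √(28200² + 9280²)) / 9280 = 28034 × (28200 + 29687.7) / 9280 ≈ 174873 mm.
Then N = f²/(c·h) = 166² / (0.025 × 174873) = 27556 / 4371.8 ≈ 6.30.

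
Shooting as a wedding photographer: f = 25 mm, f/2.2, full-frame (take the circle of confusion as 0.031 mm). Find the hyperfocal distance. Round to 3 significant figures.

Hyperfocal distance H = f²/(N·c) + f = 25²/(2.2 × 0.031) + 25 = 625/0.0682 + 25 ≈ 9189.2 mm ≈ 9.19 m.

9.19 m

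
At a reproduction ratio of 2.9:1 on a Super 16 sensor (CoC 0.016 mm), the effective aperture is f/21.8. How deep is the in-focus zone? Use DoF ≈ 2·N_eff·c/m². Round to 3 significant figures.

At magnification m, DoF ≈ 2·N_eff·c/m² = 2 × 21.8 × 0.016 / 2.9² = 0.6976 / 8.41 ≈ 0.0829 mm.

0.0829 mm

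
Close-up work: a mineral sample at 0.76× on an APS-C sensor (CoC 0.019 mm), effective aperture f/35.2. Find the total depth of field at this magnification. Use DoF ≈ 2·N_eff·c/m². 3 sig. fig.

At magnification m, DoF ≈ 2·N_eff·c/m² = 2 × 35.2 × 0.019 / 0.76² = 1.338 / 0.5776 ≈ 2.32 mm.

2.32 mm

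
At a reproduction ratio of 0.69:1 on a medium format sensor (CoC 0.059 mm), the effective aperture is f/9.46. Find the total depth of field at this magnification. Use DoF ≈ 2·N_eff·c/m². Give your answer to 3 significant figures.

At magnification m, DoF ≈ 2·N_eff·c/m² = 2 × 9.46 × 0.059 / 0.69² = 1.116 / 0.4761 ≈ 2.34 mm.

2.34 mm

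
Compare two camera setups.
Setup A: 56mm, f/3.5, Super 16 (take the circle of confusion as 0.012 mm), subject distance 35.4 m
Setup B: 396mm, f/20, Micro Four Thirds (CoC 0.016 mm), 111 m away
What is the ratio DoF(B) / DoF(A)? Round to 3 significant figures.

Setup A: H = 56²/(3.5×0.012) + 56 ≈ 74722.7 mm; DoF = Df − Dn = 67218 − 24027 ≈ 43191 mm.
Setup B: H = 396²/(20×0.016) + 396 ≈ 490446.0 mm; DoF = Df − Dn = 143355 − 90561 ≈ 52794 mm.
Ratio = 52794 / 43191 ≈ 1.22.

1.22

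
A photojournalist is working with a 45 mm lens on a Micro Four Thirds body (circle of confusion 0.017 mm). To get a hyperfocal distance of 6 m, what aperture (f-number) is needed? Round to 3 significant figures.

Rearrange H = f²/(N·c) + f for N: N = f² / ((H − f)·c).
N = 45² / ((6000 − 45) × 0.017) = 2025 / 101.2 ≈ 20.

f/20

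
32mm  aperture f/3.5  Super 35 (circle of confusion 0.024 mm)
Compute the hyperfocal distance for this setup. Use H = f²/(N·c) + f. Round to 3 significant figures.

Hyperfocal distance H = f²/(N·c) + f = 32²/(3.5 × 0.024) + 32 = 1024/0.084 + 32 ≈ 12222.5 mm ≈ 12.2 m.

12.2 m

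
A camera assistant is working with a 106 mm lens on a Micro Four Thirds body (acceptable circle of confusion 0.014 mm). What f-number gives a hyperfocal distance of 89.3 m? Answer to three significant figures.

f/9

Rearrange H = f²/(N·c) + f for N: N = f² / ((H − f)·c).
N = 106² / ((89300 − 106) × 0.014) = 11236 / 1249 ≈ 9.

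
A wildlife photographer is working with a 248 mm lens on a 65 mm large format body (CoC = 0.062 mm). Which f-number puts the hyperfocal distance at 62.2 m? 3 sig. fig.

f/16

Rearrange H = f²/(N·c) + f for N: N = f² / ((H − f)·c).
N = 248² / ((62200 − 248) × 0.062) = 61504 / 3841 ≈ 16.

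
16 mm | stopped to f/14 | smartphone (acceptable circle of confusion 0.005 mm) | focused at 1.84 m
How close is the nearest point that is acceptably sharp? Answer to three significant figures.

1.23 m

Hyperfocal distance H = f²/(N·c) + f = 16²/(14 × 0.005) + 16 = 256/0.07 + 16 ≈ 3673.1 mm ≈ 3.673 m.
Near limit Dn = s·(H − f)/(H + s − 2f) = 1840 × (3673.1 − 16) / (3673.1 + 1840 − 2 × 16) = 1840 × 3657.1 / 5481.1 ≈ 1227.7 mm ≈ 1.23 m.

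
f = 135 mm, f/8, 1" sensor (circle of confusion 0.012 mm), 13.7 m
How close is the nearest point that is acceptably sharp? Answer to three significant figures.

12.8 m

Hyperfocal distance H = f²/(N·c) + f = 135²/(8 × 0.012) + 135 = 18225/0.096 + 135 ≈ 189978.8 mm ≈ 190.0 m.
Near limit Dn = s·(H − f)/(H + s − 2f) = 13700 × (189978.8 − 135) / (189978.8 + 13700 − 2 × 135) = 13700 × 189843.8 / 203408.8 ≈ 12786 mm ≈ 12.8 m.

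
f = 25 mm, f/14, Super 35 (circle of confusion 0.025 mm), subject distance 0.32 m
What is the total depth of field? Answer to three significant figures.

109 mm

Hyperfocal distance H = f²/(N·c) + f = 25²/(14 × 0.025) + 25 = 625/0.35 + 25 ≈ 1810.7 mm ≈ 1.811 m.
Near limit Dn = s·(H − f)/(H + s − 2f) = 320 × (1810.7 − 25) / (1810.7 + 320 − 2 × 25) = 320 × 1785.7 / 2080.7 ≈ 274.63 mm.
Far limit Df = s·(H − f)/(H − s) = 320 × (1810.7 − 25) / (1810.7 − 320) = 320 × 1785.7 / 1490.7 ≈ 383.33 mm.
Depth of field = Df − Dn = 383.33 − 274.63 ≈ 108.70 mm.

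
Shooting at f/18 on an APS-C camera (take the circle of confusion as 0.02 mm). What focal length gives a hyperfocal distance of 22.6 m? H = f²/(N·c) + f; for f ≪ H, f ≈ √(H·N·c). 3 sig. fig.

90.0 mm

From H = f²/(N·c) + f, with f ≪ H: f ≈ √(H·N·c) = √(22600 × 18 × 0.02) = √8136.0 ≈ 90.20 mm.
Exact: f² + N·c·f − N·c·H = 0 ⇒ f = (−N·c + √((N·c)² + 4·N·c·H))/2 = (−0.36 + √32544)/2 ≈ 90.020 mm ≈ 90.0 mm.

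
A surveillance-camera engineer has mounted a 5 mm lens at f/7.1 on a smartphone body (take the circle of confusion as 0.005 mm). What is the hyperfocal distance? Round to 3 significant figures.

0.709 m

Hyperfocal distance H = f²/(N·c) + f = 5²/(7.1 × 0.005) + 5 = 25/0.0355 + 5 ≈ 709.2 mm ≈ 0.709 m.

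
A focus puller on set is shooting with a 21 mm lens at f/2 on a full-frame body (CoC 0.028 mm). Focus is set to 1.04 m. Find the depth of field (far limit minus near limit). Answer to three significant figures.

274 mm

Hyperfocal distance H = f²/(N·c) + f = 21²/(2 × 0.028) + 21 = 441/0.056 + 21 ≈ 7896.0 mm ≈ 7.896 m.
Near limit Dn = s·(H − f)/(H + s − 2f) = 1040 × (7896.0 − 21) / (7896.0 + 1040 − 2 × 21) = 1040 × 7875.0 / 8894.0 ≈ 920.85 mm.
Far limit Df = s·(H − f)/(H − s) = 1040 × (7896.0 − 21) / (7896.0 − 1040) = 1040 × 7875.0 / 6856.0 ≈ 1194.57 mm.
Depth of field = Df − Dn = 1194.57 − 920.85 ≈ 273.72 mm.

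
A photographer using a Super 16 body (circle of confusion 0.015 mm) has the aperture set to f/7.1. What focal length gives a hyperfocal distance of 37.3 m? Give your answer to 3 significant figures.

From H = f²/(N·c) + f, with f ≪ H: f ≈ √(H·N·c) = √(37300 × 7.1 × 0.015) = √3972.4 ≈ 63.03 mm.
The +f correction barely moves this — solving exactly, f² + N·c·f − N·c·H = 0 ⇒ f = (−N·c + √((N·c)² + 4·N·c·H))/2 = (−0.1065 + √15890)/2 ≈ 62.974 mm, so f ≈ 63.0 mm.

63.0 mm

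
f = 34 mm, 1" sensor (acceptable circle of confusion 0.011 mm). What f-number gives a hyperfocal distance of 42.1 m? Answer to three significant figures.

Rearrange H = f²/(N·c) + f for N: N = f² / ((H − f)·c).
N = 34² / ((42100 − 34) × 0.011) = 1156 / 462.7 ≈ 2.50.

f/2.50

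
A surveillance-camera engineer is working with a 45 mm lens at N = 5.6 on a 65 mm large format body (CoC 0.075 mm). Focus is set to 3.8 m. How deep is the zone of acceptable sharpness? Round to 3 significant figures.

15.0 m

Hyperfocal distance H = f²/(N·c) + f = 45²/(5.6 × 0.075) + 45 = 2025/0.42 + 45 ≈ 4866.4 mm ≈ 4.866 m.
Near limit Dn = s·(H − f)/(H + s − 2f) = 3800 × (4866.4 − 45) / (4866.4 + 3800 − 2 × 45) = 3800 × 4821.4 / 8576.4 ≈ 2136 mm.
Far limit Df = s·(H − f)/(H − s) = 3800 × (4866.4 − 45) / (4866.4 − 3800) = 3800 × 4821.4 / 1066.4 ≈ 17180 mm.
Depth of field = Df − Dn = 17180 − 2136 ≈ 15044 mm ≈ 15.0 m.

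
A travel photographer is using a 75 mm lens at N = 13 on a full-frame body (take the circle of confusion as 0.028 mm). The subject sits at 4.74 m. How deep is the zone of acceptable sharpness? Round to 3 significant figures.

Hyperfocal distance H = f²/(N·c) + f = 75²/(13 × 0.028) + 75 = 5625/0.364 + 75 ≈ 15528.3 mm ≈ 15.53 m.
Near limit Dn = s·(H − f)/(H + s − 2f) = 4740 × (15528.3 − 75) / (15528.3 + 4740 − 2 × 75) = 4740 × 15453.3 / 20118.3 ≈ 3640.9 mm.
Far limit Df = s·(H − f)/(H − s) = 4740 × (15528.3 − 75) / (15528.3 − 4740) = 4740 × 15453.3 / 10788.3 ≈ 6789.6 mm.
Depth of field = Df − Dn = 6789.6 − 3640.9 ≈ 3148.7 mm ≈ 3.15 m.

3.15 m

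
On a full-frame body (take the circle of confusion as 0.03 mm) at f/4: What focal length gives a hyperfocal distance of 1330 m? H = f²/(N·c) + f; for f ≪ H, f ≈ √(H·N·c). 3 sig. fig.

399 mm

From H = f²/(N·c) + f, with f ≪ H: f ≈ √(H·N·c) = √(1330000 × 4 × 0.03) = √159600 ≈ 399.5 mm.
Exact: f² + N·c·f − N·c·H = 0 ⇒ f = (−N·c + √((N·c)² + 4·N·c·H))/2 = (−0.12 + √638400)/2 ≈ 399.44 mm ≈ 399 mm.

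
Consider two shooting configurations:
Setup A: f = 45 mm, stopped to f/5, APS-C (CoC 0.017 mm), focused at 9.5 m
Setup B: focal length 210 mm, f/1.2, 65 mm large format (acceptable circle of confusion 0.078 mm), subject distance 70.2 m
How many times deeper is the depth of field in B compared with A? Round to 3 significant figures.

2.38

Setup A: H = 45²/(5×0.017) + 45 ≈ 23868.5 mm; DoF = Df − Dn = 15751.3 − 6800.9 ≈ 8950.4 mm.
Setup B: H = 210²/(1.2×0.078) + 210 ≈ 471363.8 mm; DoF = Df − Dn = 82448 − 61121 ≈ 21327 mm.
Ratio = 21327 / 8950.4 ≈ 2.38.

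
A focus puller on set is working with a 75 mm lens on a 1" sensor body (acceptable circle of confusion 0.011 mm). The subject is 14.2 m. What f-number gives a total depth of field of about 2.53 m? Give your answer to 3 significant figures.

f/3.20

Write h = H − f = f²/(N·c). The thin-lens limits are Dn = s·h/(h + (s−f)) and Df = s·h/(h − (s−f)), so DoF = Df − Dn = 2·s·(s−f)·h / (h² − (s−f)²).
That is a quadratic in h: DoF·h² − 2·s·(s−f)·h − DoF·(s−f)² = 0 ⇒ h = (s−f)·(s + √(s² + DoF²)) / DoF = 14125 × (14200 + √(14200² + 2530²)) / 2530 = 14125 × (14200 + 14423.6) / 2530 ≈ 159806 mm.
Then N = f²/(c·h) = 75² / (0.011 × 159806) = 5625 / 1757.9 ≈ 3.20.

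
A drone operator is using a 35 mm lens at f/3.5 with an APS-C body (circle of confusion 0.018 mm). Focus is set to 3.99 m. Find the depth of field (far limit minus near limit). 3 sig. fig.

Hyperfocal distance H = f²/(N·c) + f = 35²/(3.5 × 0.018) + 35 = 1225/0.063 + 35 ≈ 19479.4 mm ≈ 19.48 m.
Near limit Dn = s·(H − f)/(H + s − 2f) = 3990 × (19479.4 − 35) / (19479.4 + 3990 − 2 × 35) = 3990 × 19444.4 / 23399.4 ≈ 3315.6 mm.
Far limit Df = s·(H − f)/(H − s) = 3990 × (19479.4 − 35) / (19479.4 − 3990) = 3990 × 19444.4 / 15489.4 ≈ 5008.8 mm.
Depth of field = Df − Dn = 5008.8 − 3315.6 ≈ 1693.2 mm ≈ 1.69 m.

1.69 m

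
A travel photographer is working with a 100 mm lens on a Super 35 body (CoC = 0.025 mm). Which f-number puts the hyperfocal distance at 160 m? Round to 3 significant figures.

f/2.50

Rearrange H = f²/(N·c) + f for N: N = f² / ((H − f)·c).
N = 100² / ((160000 − 100) × 0.025) = 10000 / 3998 ≈ 2.50.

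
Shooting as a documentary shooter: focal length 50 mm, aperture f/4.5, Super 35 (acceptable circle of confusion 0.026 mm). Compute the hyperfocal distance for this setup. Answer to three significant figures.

Hyperfocal distance H = f²/(N·c) + f = 50²/(4.5 × 0.026) + 50 = 2500/0.117 + 50 ≈ 21417.5 mm ≈ 21.4 m.

21.4 m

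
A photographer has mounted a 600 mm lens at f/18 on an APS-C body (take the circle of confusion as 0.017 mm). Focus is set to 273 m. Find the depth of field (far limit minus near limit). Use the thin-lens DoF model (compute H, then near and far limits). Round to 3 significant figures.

Hyperfocal distance H = f²/(N·c) + f = 600²/(18 × 0.017) + 600 = 360000/0.306 + 600 ≈ 1177070.6 mm ≈ 1177 m.
Near limit Dn = s·(H − f)/(H + s − 2f) = 273000 × (1177070.6 − 600) / (1177070.6 + 273000 − 2 × 600) = 273000 × 1176470.6 / 1448870.6 ≈ 221674 mm.
Far limit Df = s·(H − f)/(H − s) = 273000 × (1177070.6 − 600) / (1177070.6 − 273000) = 273000 × 1176470.6 / 904070.6 ≈ 355256 mm.
Depth of field = Df − Dn = 355256 − 221674 ≈ 133582 mm ≈ 134 m.

134 m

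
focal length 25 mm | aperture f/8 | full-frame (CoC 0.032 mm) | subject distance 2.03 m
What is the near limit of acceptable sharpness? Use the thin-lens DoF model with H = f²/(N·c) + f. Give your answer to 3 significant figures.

1.11 m

Hyperfocal distance H = f²/(N·c) + f = 25²/(8 × 0.032) + 25 = 625/0.256 + 25 ≈ 2466.4 mm ≈ 2.466 m.
Near limit Dn = s·(H − f)/(H + s − 2f) = 2030 × (2466.4 − 25) / (2466.4 + 2030 − 2 × 25) = 2030 × 2441.4 / 4446.4 ≈ 1114.6 mm ≈ 1.11 m.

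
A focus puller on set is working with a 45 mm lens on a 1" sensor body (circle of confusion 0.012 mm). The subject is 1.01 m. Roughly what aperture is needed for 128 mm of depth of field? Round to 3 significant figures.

Write h = H − f = f²/(N·c). The thin-lens limits are Dn = s·h/(h + (s−f)) and Df = s·h/(h − (s−f)), so DoF = Df − Dn = 2·s·(s−f)·h / (h² − (s−f)²).
That is a quadratic in h: DoF·h² − 2·s·(s−f)·h − DoF·(s−f)² = 0 ⇒ h = (s−f)·(s + √(s² + DoF²)) / DoF = 965 × (1010 + √(1010² + 128²)) / 128 = 965 × (1010 + 1018.08) / 128 ≈ 15290 mm.
Then N = f²/(c·h) = 45² / (0.012 × 15290) = 2025 / 183.48 ≈ 11.

f/11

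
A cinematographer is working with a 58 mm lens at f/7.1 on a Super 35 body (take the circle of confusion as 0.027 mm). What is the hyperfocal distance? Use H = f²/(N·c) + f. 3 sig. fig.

Hyperfocal distance H = f²/(N·c) + f = 58²/(7.1 × 0.027) + 58 = 3364/0.1917 + 58 ≈ 17606.3 mm ≈ 17.6 m.

17.6 m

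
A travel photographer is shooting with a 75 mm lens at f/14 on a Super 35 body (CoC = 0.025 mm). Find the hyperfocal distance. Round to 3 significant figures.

Hyperfocal distance H = f²/(N·c) + f = 75²/(14 × 0.025) + 75 = 5625/0.35 + 75 ≈ 16146.4 mm ≈ 16.1 m.

16.1 m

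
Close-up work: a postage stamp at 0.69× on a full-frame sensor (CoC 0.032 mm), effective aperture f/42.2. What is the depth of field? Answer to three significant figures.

At magnification m, DoF ≈ 2·N_eff·c/m² = 2 × 42.2 × 0.032 / 0.69² = 2.701 / 0.4761 ≈ 5.67 mm.

5.67 mm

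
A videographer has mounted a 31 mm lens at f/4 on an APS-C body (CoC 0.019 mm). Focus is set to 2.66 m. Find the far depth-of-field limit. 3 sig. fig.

Hyperfocal distance H = f²/(N·c) + f = 31²/(4 × 0.019) + 31 = 961/0.076 + 31 ≈ 12675.7 mm ≈ 12.68 m.
Far limit Df = s·(H − f)/(H − s) = 2660 × (12675.7 − 31) / (12675.7 − 2660) = 2660 × 12644.7 / 10015.7 ≈ 3358.2 mm ≈ 3.36 m.

3.36 m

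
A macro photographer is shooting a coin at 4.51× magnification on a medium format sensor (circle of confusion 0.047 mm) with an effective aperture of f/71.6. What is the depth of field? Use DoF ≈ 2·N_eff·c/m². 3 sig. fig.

At magnification m, DoF ≈ 2·N_eff·c/m² = 2 × 71.6 × 0.047 / 4.51² = 6.73 / 20.34 ≈ 0.331 mm.

0.331 mm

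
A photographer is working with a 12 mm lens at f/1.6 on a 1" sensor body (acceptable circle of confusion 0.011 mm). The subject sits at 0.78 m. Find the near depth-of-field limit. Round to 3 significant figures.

Hyperfocal distance H = f²/(N·c) + f = 12²/(1.6 × 0.011) + 12 = 144/0.0176 + 12 ≈ 8193.8 mm ≈ 8.194 m.
Near limit Dn = s·(H − f)/(H + s − 2f) = 780 × (8193.8 − 12) / (8193.8 + 780 − 2 × 12) = 780 × 8181.8 / 8949.8 ≈ 713.07 mm ≈ 0.713 m.

0.713 m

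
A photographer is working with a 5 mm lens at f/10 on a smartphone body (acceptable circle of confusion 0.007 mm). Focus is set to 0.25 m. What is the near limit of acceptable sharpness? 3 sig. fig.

148 mm

Hyperfocal distance H = f²/(N·c) + f = 5²/(10 × 0.007) + 5 = 25/0.07 + 5 ≈ 362.1 mm ≈ 0.362 m.
Near limit Dn = s·(H − f)/(H + s − 2f) = 250 × (362.1 − 5) / (362.1 + 250 − 2 × 5) = 250 × 357.1 / 602.1 ≈ 148.28 mm.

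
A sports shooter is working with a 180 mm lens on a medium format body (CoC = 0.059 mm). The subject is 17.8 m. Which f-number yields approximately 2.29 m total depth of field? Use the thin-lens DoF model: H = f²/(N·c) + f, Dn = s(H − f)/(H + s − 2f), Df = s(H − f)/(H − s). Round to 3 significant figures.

Write h = H − f = f²/(N·c). The thin-lens limits are Dn = s·h/(h + (s−f)) and Df = s·h/(h − (s−f)), so DoF = Df − Dn = 2·s·(s−f)·h / (h² − (s−f)²).
That is a quadratic in h: DoF·h² − 2·s·(s−f)·h − DoF·(s−f)² = 0 ⇒ h = (s−f)·(s + √(s² + DoF²)) / DoF = 17620 × (17800 + √(17800² + 2290²)) / 2290 = 17620 × (17800 + 17946.7) / 2290 ≈ 275047 mm.
Then N = f²/(c·h) = 180² / (0.059 × 275047) = 32400 / 16228 ≈ 2.00.

f/2.00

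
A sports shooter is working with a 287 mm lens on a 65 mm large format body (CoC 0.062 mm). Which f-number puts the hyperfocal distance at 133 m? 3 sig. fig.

f/10

Rearrange H = f²/(N·c) + f for N: N = f² / ((H − f)·c).
N = 287² / ((133000 − 287) × 0.062) = 82369 / 8228 ≈ 10.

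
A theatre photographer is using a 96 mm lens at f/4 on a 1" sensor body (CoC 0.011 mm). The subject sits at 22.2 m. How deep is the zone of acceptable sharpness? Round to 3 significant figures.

4.74 m

Hyperfocal distance H = f²/(N·c) + f = 96²/(4 × 0.011) + 96 = 9216/0.044 + 96 ≈ 209550.5 mm ≈ 209.6 m.
Near limit Dn = s·(H − f)/(H + s − 2f) = 22200 × (209550.5 − 96) / (209550.5 + 22200 − 2 × 96) = 22200 × 209454.5 / 231558.5 ≈ 20080.8 mm.
Far limit Df = s·(H − f)/(H − s) = 22200 × (209550.5 − 96) / (209550.5 − 22200) = 22200 × 209454.5 / 187350.5 ≈ 24819.2 mm.
Depth of field = Df − Dn = 24819.2 − 20080.8 ≈ 4738.4 mm ≈ 4.74 m.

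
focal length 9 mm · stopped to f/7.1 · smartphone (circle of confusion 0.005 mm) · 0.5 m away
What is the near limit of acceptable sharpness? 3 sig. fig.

Hyperfocal distance H = f²/(N·c) + f = 9²/(7.1 × 0.005) + 9 = 81/0.0355 + 9 ≈ 2290.7 mm ≈ 2.291 m.
Near limit Dn = s·(H − f)/(H + s − 2f) = 500 × (2290.7 − 9) / (2290.7 + 500 − 2 × 9) = 500 × 2281.7 / 2772.7 ≈ 411.46 mm.

411 mm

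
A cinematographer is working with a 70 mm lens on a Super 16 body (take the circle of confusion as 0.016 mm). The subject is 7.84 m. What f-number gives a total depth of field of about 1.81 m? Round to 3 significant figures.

Write h = H − f = f²/(N·c). The thin-lens limits are Dn = s·h/(h + (s−f)) and Df = s·h/(h − (s−f)), so DoF = Df − Dn = 2·s·(s−f)·h / (h² − (s−f)²).
That is a quadratic in h: DoF·h² − 2·s·(s−f)·h − DoF·(s−f)² = 0 ⇒ h = (s−f)·(s + √(s² + DoF²)) / DoF = 7770 × (7840 + √(7840² + 1810²)) / 1810 = 7770 × (7840 + 8046.22) / 1810 ≈ 68197 mm.
Then N = f²/(c·h) = 70² / (0.016 × 68197) = 4900 / 1091.1 ≈ 4.49.

f/4.49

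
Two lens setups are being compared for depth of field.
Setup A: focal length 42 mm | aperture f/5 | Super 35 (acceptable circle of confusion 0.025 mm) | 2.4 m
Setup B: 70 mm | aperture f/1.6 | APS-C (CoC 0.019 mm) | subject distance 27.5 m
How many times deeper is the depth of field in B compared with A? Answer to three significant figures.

11.7

Setup A: H = 42²/(5×0.025) + 42 ≈ 14154.0 mm; DoF = Df − Dn = 2881.47 − 2056.39 ≈ 825.08 mm.
Setup B: H = 70²/(1.6×0.019) + 70 ≈ 161254.2 mm; DoF = Df − Dn = 33139.6 − 23500.7 ≈ 9638.9 mm.
Ratio = 9638.9 / 825.08 ≈ 11.7.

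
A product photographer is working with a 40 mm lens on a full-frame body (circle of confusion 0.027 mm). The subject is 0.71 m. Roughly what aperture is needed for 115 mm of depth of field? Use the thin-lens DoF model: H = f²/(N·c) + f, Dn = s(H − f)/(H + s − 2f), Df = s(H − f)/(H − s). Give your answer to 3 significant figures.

f/7.12

Write h = H − f = f²/(N·c). The thin-lens limits are Dn = s·h/(h + (s−f)) and Df = s·h/(h − (s−f)), so DoF = Df − Dn = 2·s·(s−f)·h / (h² − (s−f)²).
That is a quadratic in h: DoF·h² − 2·s·(s−f)·h − DoF·(s−f)² = 0 ⇒ h = (s−f)·(s + √(s² + DoF²)) / DoF = 670 × (710 + √(710² + 115²)) / 115 = 670 × (710 + 719.253) / 115 ≈ 8327.0 mm.
Then N = f²/(c·h) = 40² / (0.027 × 8327.0) = 1600 / 224.83 ≈ 7.12.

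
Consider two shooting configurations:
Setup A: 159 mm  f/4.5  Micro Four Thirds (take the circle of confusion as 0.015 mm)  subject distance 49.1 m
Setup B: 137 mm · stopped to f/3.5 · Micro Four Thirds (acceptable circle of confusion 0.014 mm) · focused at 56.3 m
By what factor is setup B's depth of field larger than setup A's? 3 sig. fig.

1.29

Setup A: H = 159²/(4.5×0.015) + 159 ≈ 374692.3 mm; DoF = Df − Dn = 56480 − 43426 ≈ 13054 mm.
Setup B: H = 137²/(3.5×0.014) + 137 ≈ 383177.8 mm; DoF = Df − Dn = 65973 − 49101 ≈ 16872 mm.
Ratio = 16872 / 13054 ≈ 1.29.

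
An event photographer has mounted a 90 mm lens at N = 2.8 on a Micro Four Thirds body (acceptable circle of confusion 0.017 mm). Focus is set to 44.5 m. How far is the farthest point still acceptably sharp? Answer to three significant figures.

Hyperfocal distance H = f²/(N·c) + f = 90²/(2.8 × 0.017) + 90 = 8100/0.0476 + 90 ≈ 170258.1 mm ≈ 170.3 m.
Far limit Df = s·(H − f)/(H − s) = 44500 × (170258.1 − 90) / (170258.1 − 44500) = 44500 × 170168.1 / 125758.1 ≈ 60215 mm ≈ 60.2 m.

60.2 m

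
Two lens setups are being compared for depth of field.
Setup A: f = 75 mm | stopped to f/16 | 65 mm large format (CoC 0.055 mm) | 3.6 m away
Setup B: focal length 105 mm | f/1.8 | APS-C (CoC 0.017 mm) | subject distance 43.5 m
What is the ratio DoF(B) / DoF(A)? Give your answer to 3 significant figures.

1.86

Setup A: H = 75²/(16×0.055) + 75 ≈ 6467.0 mm; DoF = Df − Dn = 8026.2 − 2320.4 ≈ 5705.8 mm.
Setup B: H = 105²/(1.8×0.017) + 105 ≈ 360399.1 mm; DoF = Df − Dn = 49457 − 38824 ≈ 10633 mm.
Ratio = 10633 / 5705.8 ≈ 1.86.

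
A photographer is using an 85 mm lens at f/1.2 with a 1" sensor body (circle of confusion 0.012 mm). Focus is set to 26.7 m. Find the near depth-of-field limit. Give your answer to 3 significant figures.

25.4 m

Hyperfocal distance H = f²/(N·c) + f = 85²/(1.2 × 0.012) + 85 = 7225/0.0144 + 85 ≈ 501821.1 mm ≈ 501.8 m.
Near limit Dn = s·(H − f)/(H + s − 2f) = 26700 × (501821.1 − 85) / (501821.1 + 26700 − 2 × 85) = 26700 × 501736.1 / 528351.1 ≈ 25355 mm ≈ 25.4 m.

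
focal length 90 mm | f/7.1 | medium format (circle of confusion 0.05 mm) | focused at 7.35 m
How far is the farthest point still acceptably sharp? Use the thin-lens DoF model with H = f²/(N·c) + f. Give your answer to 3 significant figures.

10.8 m

Hyperfocal distance H = f²/(N·c) + f = 90²/(7.1 × 0.05) + 90 = 8100/0.355 + 90 ≈ 22906.9 mm ≈ 22.91 m.
Far limit Df = s·(H − f)/(H − s) = 7350 × (22906.9 − 90) / (22906.9 − 7350) = 7350 × 22816.9 / 15556.9 ≈ 10780 mm ≈ 10.8 m.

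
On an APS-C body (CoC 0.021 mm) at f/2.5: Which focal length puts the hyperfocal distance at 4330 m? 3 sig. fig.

477 mm

From H = f²/(N·c) + f, with f ≪ H: f ≈ √(H·N·c) = √(4330000 × 2.5 × 0.021) = √227325 ≈ 476.8 mm.
The +f correction barely moves this — solving exactly, f² + N·c·f − N·c·H = 0 ⇒ f = (−N·c + √((N·c)² + 4·N·c·H))/2 = (−0.0525 + √909300)/2 ≈ 476.76 mm, so f ≈ 477 mm.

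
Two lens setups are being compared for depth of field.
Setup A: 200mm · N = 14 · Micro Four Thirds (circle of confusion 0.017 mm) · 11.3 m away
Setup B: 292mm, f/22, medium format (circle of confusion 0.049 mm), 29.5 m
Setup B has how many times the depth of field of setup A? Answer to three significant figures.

Setup A: H = 200²/(14×0.017) + 200 ≈ 168267.2 mm; DoF = Df − Dn = 12099.1 − 10599.9 ≈ 1499.2 mm.
Setup B: H = 292²/(22×0.049) + 292 ≈ 79386.6 mm; DoF = Df − Dn = 46772 − 21544 ≈ 25228 mm.
Ratio = 25228 / 1499.2 ≈ 16.8.

16.8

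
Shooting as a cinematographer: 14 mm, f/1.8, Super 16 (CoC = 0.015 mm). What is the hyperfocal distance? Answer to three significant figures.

Hyperfocal distance H = f²/(N·c) + f = 14²/(1.8 × 0.015) + 14 = 196/0.027 + 14 ≈ 7273.3 mm ≈ 7.27 m.

7.27 m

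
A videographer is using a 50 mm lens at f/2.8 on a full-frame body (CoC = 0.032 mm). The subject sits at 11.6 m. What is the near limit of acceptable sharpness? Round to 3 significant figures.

Hyperfocal distance H = f²/(N·c) + f = 50²/(2.8 × 0.032) + 50 = 2500/0.0896 + 50 ≈ 27951.8 mm ≈ 27.95 m.
Near limit Dn = s·(H − f)/(H + s − 2f) = 11600 × (27951.8 − 50) / (27951.8 + 11600 − 2 × 50) = 11600 × 27901.8 / 39451.8 ≈ 8204.0 mm ≈ 8.20 m.

8.20 m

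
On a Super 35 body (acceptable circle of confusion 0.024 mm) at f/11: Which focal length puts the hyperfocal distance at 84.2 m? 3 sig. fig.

149 mm

From H = f²/(N·c) + f, with f ≪ H: f ≈ √(H·N·c) = √(84200 × 11 × 0.024) = √22229 ≈ 149.1 mm.
The +f correction barely moves this — solving exactly, f² + N·c·f − N·c·H = 0 ⇒ f = (−N·c + √((N·c)² + 4·N·c·H))/2 = (−0.264 + √88915)/2 ≈ 148.96 mm, so f ≈ 149 mm.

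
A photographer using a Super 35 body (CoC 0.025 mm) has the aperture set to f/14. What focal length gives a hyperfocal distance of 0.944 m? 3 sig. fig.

From H = f²/(N·c) + f, with f ≪ H: f ≈ √(H·N·c) = √(944 × 14 × 0.025) = √330.40 ≈ 18.18 mm.
Exact: f² + N·c·f − N·c·H = 0 ⇒ f = (−N·c + √((N·c)² + 4·N·c·H))/2 = (−0.35 + √1321.7)/2 ≈ 18.003 mm ≈ 18.0 mm.

18.0 mm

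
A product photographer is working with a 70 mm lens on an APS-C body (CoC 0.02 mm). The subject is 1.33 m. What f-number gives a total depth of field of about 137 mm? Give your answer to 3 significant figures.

f/9.99

Write h = H − f = f²/(N·c). The thin-lens limits are Dn = s·h/(h + (s−f)) and Df = s·h/(h − (s−f)), so DoF = Df − Dn = 2·s·(s−f)·h / (h² − (s−f)²).
That is a quadratic in h: DoF·h² − 2·s·(s−f)·h − DoF·(s−f)² = 0 ⇒ h = (s−f)·(s + √(s² + DoF²)) / DoF = 1260 × (1330 + √(1330² + 137²)) / 137 = 1260 × (1330 + 1337.04) / 137 ≈ 24529 mm.
Then N = f²/(c·h) = 70² / (0.02 × 24529) = 4900 / 490.58 ≈ 9.99.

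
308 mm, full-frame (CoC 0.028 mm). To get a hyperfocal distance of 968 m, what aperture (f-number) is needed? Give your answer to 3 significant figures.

Rearrange H = f²/(N·c) + f for N: N = f² / ((H − f)·c).
N = 308² / ((968000 − 308) × 0.028) = 94864 / 27095 ≈ 3.50.

f/3.50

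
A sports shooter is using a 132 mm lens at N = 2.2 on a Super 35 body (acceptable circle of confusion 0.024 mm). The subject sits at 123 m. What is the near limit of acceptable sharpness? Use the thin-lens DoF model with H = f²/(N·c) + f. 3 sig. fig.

89.6 m

Hyperfocal distance H = f²/(N·c) + f = 132²/(2.2 × 0.024) + 132 = 17424/0.0528 + 132 ≈ 330132.0 mm ≈ 330.1 m.
Near limit Dn = s·(H − f)/(H + s − 2f) = 123000 × (330132.0 − 132) / (330132.0 + 123000 − 2 × 132) = 123000 × 330000.0 / 452868.0 ≈ 89629 mm ≈ 89.6 m.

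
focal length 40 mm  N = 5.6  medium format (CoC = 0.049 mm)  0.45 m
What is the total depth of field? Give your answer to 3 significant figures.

63.6 mm

Hyperfocal distance H = f²/(N·c) + f = 40²/(5.6 × 0.049) + 40 = 1600/0.2744 + 40 ≈ 5870.9 mm ≈ 5.871 m.
Near limit Dn = s·(H − f)/(H + s − 2f) = 450 × (5870.9 − 40) / (5870.9 + 450 − 2 × 40) = 450 × 5830.9 / 6240.9 ≈ 420.437 mm.
Far limit Df = s·(H − f)/(H − s) = 450 × (5870.9 − 40) / (5870.9 − 450) = 450 × 5830.9 / 5420.9 ≈ 484.035 mm.
Depth of field = Df − Dn = 484.035 − 420.437 ≈ 63.598 mm.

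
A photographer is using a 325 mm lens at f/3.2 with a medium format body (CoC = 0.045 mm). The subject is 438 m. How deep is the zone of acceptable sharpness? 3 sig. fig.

Hyperfocal distance H = f²/(N·c) + f = 325²/(3.2 × 0.045) + 325 = 105625/0.144 + 325 ≈ 733831.9 mm ≈ 733.8 m.
Near limit Dn = s·(H − f)/(H + s − 2f) = 438000 × (733831.9 − 325) / (733831.9 + 438000 − 2 × 325) = 438000 × 733506.9 / 1171181.9 ≈ 274318 mm.
Far limit Df = s·(H − f)/(H − s) = 438000 × (733831.9 − 325) / (733831.9 − 438000) = 438000 × 733506.9 / 295831.9 ≈ 1086009 mm.
Depth of field = Df − Dn = 1086009 − 274318 ≈ 811691 mm ≈ 812 m.

812 m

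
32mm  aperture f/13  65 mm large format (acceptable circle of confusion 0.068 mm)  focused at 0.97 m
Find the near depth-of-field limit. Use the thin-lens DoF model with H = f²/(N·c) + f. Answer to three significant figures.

Hyperfocal distance H = f²/(N·c) + f = 32²/(13 × 0.068) + 32 = 1024/0.884 + 32 ≈ 1190.4 mm ≈ 1.190 m.
Near limit Dn = s·(H − f)/(H + s − 2f) = 970 × (1190.4 − 32) / (1190.4 + 970 − 2 × 32) = 970 × 1158.4 / 2096.4 ≈ 535.98 mm ≈ 0.536 m.

0.536 m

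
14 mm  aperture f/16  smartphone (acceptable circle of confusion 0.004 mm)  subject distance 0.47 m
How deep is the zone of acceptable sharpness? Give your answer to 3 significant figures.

143 mm

Hyperfocal distance H = f²/(N·c) + f = 14²/(16 × 0.004) + 14 = 196/0.064 + 14 ≈ 3076.5 mm ≈ 3.076 m.
Near limit Dn = s·(H − f)/(H + s − 2f) = 470 × (3076.5 − 14) / (3076.5 + 470 − 2 × 14) = 470 × 3062.5 / 3518.5 ≈ 409.09 mm.
Far limit Df = s·(H − f)/(H − s) = 470 × (3076.5 − 14) / (3076.5 − 470) = 470 × 3062.5 / 2606.5 ≈ 552.23 mm.
Depth of field = Df − Dn = 552.23 − 409.09 ≈ 143.14 mm.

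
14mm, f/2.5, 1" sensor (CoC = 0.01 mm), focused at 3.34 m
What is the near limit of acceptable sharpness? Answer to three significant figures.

2.35 m

Hyperfocal distance H = f²/(N·c) + f = 14²/(2.5 × 0.01) + 14 = 196/0.025 + 14 ≈ 7854.0 mm ≈ 7.854 m.
Near limit Dn = s·(H − f)/(H + s − 2f) = 3340 × (7854.0 − 14) / (7854.0 + 3340 − 2 × 14) = 3340 × 7840.0 / 11166.0 ≈ 2345.1 mm ≈ 2.35 m.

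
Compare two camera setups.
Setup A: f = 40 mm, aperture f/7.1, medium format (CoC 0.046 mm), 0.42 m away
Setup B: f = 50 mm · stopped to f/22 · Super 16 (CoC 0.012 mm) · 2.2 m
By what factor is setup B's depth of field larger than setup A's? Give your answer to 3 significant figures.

Setup A: H = 40²/(7.1×0.046) + 40 ≈ 4939.0 mm; DoF = Df − Dn = 455.318 − 389.767 ≈ 65.551 mm.
Setup B: H = 50²/(22×0.012) + 50 ≈ 9519.7 mm; DoF = Df − Dn = 2846.2 − 1792.9 ≈ 1053.3 mm.
Ratio = 1053.3 / 65.551 ≈ 16.1.

16.1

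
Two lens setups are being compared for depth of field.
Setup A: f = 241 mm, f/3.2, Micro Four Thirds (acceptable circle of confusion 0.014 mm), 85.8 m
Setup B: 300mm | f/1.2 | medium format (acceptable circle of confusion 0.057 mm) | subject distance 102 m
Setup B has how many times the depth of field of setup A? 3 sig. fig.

1.39

Setup A: H = 241²/(3.2×0.014) + 241 ≈ 1296691.9 mm; DoF = Df − Dn = 91862 − 80488 ≈ 11374 mm.
Setup B: H = 300²/(1.2×0.057) + 300 ≈ 1316089.5 mm; DoF = Df − Dn = 110544 − 94682 ≈ 15862 mm.
Ratio = 15862 / 11374 ≈ 1.39.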